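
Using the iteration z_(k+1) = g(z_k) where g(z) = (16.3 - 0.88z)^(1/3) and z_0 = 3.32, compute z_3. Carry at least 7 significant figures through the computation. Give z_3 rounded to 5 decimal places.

z_1 = g(3.320000) = 2.373931
z_2 = g(2.373931) = 2.422187
z_3 = g(2.422187) = 2.419772

2.41977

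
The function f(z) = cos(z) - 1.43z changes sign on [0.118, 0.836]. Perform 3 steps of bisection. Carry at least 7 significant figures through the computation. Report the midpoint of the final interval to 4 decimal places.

0.6116

f(0.118000) = 0.824306, f(0.836000) = -0.525044 (opposite signs)
step 1: m = 0.477000, f(m) = 0.206266 > 0 → root in [0.477000, 0.836000]
step 2: m = 0.656500, f(m) = -0.146662 < 0 → root in [0.477000, 0.656500]
step 3: m = 0.566750, f(m) = 0.033198 > 0 → root in [0.566750, 0.656500]
Midpoint of [0.566750, 0.656500] = 0.611625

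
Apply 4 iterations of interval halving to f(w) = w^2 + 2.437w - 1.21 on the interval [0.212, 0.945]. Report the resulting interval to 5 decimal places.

f(0.212000) = -0.648412, f(0.945000) = 1.985990 (opposite signs)
step 1: m = 0.578500, f(m) = 0.534467 > 0 → root in [0.212000, 0.578500]
step 2: m = 0.395250, f(m) = -0.090553 < 0 → root in [0.395250, 0.578500]
step 3: m = 0.486875, f(m) = 0.213562 > 0 → root in [0.395250, 0.486875]
step 4: m = 0.441063, f(m) = 0.059405 > 0 → root in [0.395250, 0.441063]

[0.39525, 0.44106]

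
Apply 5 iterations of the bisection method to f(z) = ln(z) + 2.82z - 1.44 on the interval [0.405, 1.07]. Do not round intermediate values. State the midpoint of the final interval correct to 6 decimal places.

0.664766

f(0.405000) = -1.201768, f(1.070000) = 1.645059 (opposite signs)
step 1: m = 0.737500, f(m) = 0.335261 > 0 → root in [0.405000, 0.737500]
step 2: m = 0.571250, f(m) = -0.389003 < 0 → root in [0.571250, 0.737500]
step 3: m = 0.654375, f(m) = -0.018737 < 0 → root in [0.654375, 0.737500]
step 4: m = 0.695938, f(m) = 0.160048 > 0 → root in [0.654375, 0.695938]
step 5: m = 0.675156, f(m) = 0.071129 > 0 → root in [0.654375, 0.675156]
Midpoint of [0.654375, 0.675156] = 0.664766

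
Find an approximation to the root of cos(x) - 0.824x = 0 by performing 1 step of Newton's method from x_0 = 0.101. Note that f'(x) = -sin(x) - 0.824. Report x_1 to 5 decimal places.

1.08678

x_0 = 0.101000: f = 0.911680, f' = -0.924828 → x_1 = 0.101000 - (0.911680)/(-0.924828) = 1.086783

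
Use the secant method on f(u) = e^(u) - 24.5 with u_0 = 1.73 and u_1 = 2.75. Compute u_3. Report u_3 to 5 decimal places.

3.09849

Secant update: u_(k+1) = u_k − f(u_k)·(u_k − u_(k-1))/(f(u_k) − f(u_(k-1))).
f(u_0) = -18.859346, f(u_1) = -8.857368
u_2 = 2.750000 - (-8.857368)·(2.750000 - 1.730000)/(-8.857368 - (-18.859346)) = 3.653273; f(u_2) = 14.100795
u_3 = 3.653273 - (14.100795)·(3.653273 - 2.750000)/(14.100795 - (-8.857368)) = 3.098487; f(u_3) = -2.335610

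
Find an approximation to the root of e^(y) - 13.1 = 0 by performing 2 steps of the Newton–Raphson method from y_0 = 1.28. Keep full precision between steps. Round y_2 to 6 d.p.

3.181613

f'(y) = e^(y)
y_0 = 1.280000: f = -9.503360, f' = 3.596640 → y_1 = 1.280000 - (-9.503360)/(3.596640) = 3.922289
y_1 = 3.922289: f = 37.415925, f' = 50.515925 → y_2 = 3.922289 - (37.415925)/(50.515925) = 3.181613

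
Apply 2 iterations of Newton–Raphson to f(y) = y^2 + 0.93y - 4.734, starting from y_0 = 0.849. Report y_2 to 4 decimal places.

f'(y) = 2y + 0.93
y_0 = 0.849000: f = -3.223629, f' = 2.628000 → y_1 = 0.849000 - (-3.223629)/(2.628000) = 2.075647
y_1 = 2.075647: f = 1.504664, f' = 5.081295 → y_2 = 2.075647 - (1.504664)/(5.081295) = 1.779529

1.7795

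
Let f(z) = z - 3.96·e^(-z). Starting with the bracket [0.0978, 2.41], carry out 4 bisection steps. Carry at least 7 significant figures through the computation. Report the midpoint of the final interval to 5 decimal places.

1.18164

f(0.097800) = -3.493248, f(2.410000) = 2.054331 (opposite signs)
step 1: m = 1.253900, f(m) = 0.123757 > 0 → root in [0.097800, 1.253900]
step 2: m = 0.675850, f(m) = -1.338696 < 0 → root in [0.675850, 1.253900]
step 3: m = 0.964875, f(m) = -0.544007 < 0 → root in [0.964875, 1.253900]
step 4: m = 1.109387, f(m) = -0.196466 < 0 → root in [1.109387, 1.253900]
Midpoint of [1.109387, 1.253900] = 1.181644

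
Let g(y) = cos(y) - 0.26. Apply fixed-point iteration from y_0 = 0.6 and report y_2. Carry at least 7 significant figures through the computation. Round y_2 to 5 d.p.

0.58441

y_1 = g(0.600000) = 0.565336
y_2 = g(0.565336) = 0.584409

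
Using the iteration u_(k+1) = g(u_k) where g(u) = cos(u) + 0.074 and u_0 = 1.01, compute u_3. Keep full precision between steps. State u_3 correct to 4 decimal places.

u_1 = g(1.010000) = 0.605861
u_2 = g(0.605861) = 0.896012
u_3 = g(0.896012) = 0.698729

0.6987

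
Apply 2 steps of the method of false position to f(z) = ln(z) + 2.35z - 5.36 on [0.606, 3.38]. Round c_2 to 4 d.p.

False-position update: c = (a·f(b) − b·f(a))/(f(b) − f(a)); replace the endpoint whose sign matches f(c).
f(0.606000) = -4.436775, f(3.380000) = 3.800876
step 1: c = 2.100068, f(c) = 0.317131 > 0 → new bracket [0.606000, 2.100068]
step 2: c = 2.000400, f(c) = 0.034287 > 0 → new bracket [0.606000, 2.000400]

2.0004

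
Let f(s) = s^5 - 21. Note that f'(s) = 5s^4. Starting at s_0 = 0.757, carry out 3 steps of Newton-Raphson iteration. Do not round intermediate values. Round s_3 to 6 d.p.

8.573517

s_0 = 0.757000: f = -20.751412, f' = 1.641926 → s_1 = 0.757000 - (-20.751412)/(1.641926) = 13.395459
s_1 = 13.395459: f = 431287.554791, f' = 160990.578932 → s_2 = 13.395459 - (431287.554791)/(160990.578932) = 10.716498
s_2 = 10.716498: f = 141318.789043, f' = 65944.951829 → s_3 = 10.716498 - (141318.789043)/(65944.951829) = 8.573517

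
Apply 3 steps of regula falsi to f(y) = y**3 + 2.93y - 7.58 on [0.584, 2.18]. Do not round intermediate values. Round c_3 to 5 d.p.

1.45701

f(0.584000) = -5.669703, f(2.180000) = 9.167632
step 1: c = 1.193870, f(c) = -2.380307 < 0 → new bracket [1.193870, 2.180000]
step 2: c = 1.397135, f(c) = -0.759206 < 0 → new bracket [1.397135, 2.180000]
step 3: c = 1.457009, f(c) = -0.217918 < 0 → new bracket [1.457009, 2.180000]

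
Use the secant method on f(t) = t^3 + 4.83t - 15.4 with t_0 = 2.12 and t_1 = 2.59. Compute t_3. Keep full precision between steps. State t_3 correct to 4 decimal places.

f(t_0) = 4.367728, f(t_1) = 14.483679
t_2 = 2.590000 - (14.483679)·(2.590000 - 2.120000)/(14.483679 - (4.367728)) = 1.917070; f(t_2) = 0.904979
t_3 = 1.917070 - (0.904979)·(1.917070 - 2.590000)/(0.904979 - (14.483679)) = 1.872221; f(t_3) = 0.205359

1.8722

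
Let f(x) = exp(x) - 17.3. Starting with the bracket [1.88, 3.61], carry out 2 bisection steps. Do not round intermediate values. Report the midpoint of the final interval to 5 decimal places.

2.96125

f(1.880000) = -10.746495, f(3.610000) = 19.666053 (opposite signs)
step 1: m = 2.745000, f(m) = -1.735386 < 0 → root in [2.745000, 3.610000]
step 2: m = 3.177500, f(m) = 6.686712 > 0 → root in [2.745000, 3.177500]
Midpoint of [2.745000, 3.177500] = 2.961250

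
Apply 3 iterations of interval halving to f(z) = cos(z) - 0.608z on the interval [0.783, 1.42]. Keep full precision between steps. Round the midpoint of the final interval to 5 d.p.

f(0.783000) = 0.232737, f(1.420000) = -0.713135 (opposite signs)
step 1: m = 1.101500, f(m) = -0.217453 < 0 → root in [0.783000, 1.101500]
step 2: m = 0.942250, f(m) = 0.015082 > 0 → root in [0.942250, 1.101500]
step 3: m = 1.021875, f(m) = -0.099533 < 0 → root in [0.942250, 1.021875]
Midpoint of [0.942250, 1.021875] = 0.982063

0.98206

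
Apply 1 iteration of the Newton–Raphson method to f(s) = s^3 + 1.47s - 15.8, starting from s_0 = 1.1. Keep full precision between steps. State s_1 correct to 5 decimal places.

3.62000

f'(s) = 3s^2 + 1.47
s_0 = 1.100000: f = -12.852000, f' = 5.100000 → s_1 = 1.100000 - (-12.852000)/(5.100000) = 3.620000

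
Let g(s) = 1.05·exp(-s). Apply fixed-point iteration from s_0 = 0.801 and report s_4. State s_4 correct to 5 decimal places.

0.60871

s_1 = g(0.801000) = 0.471324
s_2 = g(0.471324) = 0.655384
s_3 = g(0.655384) = 0.545205
s_4 = g(0.545205) = 0.608709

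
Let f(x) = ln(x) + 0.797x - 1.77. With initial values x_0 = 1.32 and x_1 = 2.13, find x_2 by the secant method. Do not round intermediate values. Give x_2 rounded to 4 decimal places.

1.6373

f(x_0) = -0.440328, f(x_1) = 0.683732
x_2 = 2.130000 - (0.683732)·(2.130000 - 1.320000)/(0.683732 - (-0.440328)) = 1.637301; f(x_2) = 0.027979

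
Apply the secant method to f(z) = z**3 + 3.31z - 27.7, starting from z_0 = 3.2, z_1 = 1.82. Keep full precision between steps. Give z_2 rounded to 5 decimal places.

2.50972

f(z_0) = 15.660000, f(z_1) = -15.647232
z_2 = 1.820000 - (-15.647232)·(1.820000 - 3.200000)/(-15.647232 - (15.660000)) = 2.509719; f(z_2) = -3.584898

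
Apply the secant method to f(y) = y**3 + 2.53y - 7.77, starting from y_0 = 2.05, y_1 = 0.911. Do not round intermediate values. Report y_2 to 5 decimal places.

Secant update: y_(k+1) = y_k − f(y_k)·(y_k − y_(k-1))/(f(y_k) − f(y_(k-1))).
f(y_0) = 6.031625, f(y_1) = -4.709112
y_2 = 0.911000 - (-4.709112)·(0.911000 - 2.050000)/(-4.709112 - (6.031625)) = 1.410377; f(y_2) = -1.396275

1.41038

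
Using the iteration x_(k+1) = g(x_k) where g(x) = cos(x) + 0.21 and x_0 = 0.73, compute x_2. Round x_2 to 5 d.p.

0.78747

x_1 = g(0.730000) = 0.955174
x_2 = g(0.955174) = 0.787466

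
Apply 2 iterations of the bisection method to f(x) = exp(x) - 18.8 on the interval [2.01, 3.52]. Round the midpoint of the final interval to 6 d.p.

2.953750

f(2.010000) = -11.336683, f(3.520000) = 14.984428 (opposite signs)
step 1: m = 2.765000, f(m) = -2.920960 < 0 → root in [2.765000, 3.520000]
step 2: m = 3.142500, f(m) = 4.361699 > 0 → root in [2.765000, 3.142500]
Midpoint of [2.765000, 3.142500] = 2.953750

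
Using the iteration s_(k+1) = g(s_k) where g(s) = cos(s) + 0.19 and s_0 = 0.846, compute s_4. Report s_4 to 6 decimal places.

s_1 = g(0.846000) = 0.852983
s_2 = g(0.852983) = 0.847739
s_3 = g(0.847739) = 0.851680
s_4 = g(0.851680) = 0.848720

0.848720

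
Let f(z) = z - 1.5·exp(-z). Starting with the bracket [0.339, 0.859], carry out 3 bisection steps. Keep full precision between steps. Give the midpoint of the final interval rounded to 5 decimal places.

0.69650

f(0.339000) = -0.729724, f(0.859000) = 0.223622 (opposite signs)
step 1: m = 0.599000, f(m) = -0.225041 < 0 → root in [0.599000, 0.859000]
step 2: m = 0.729000, f(m) = 0.005413 > 0 → root in [0.599000, 0.729000]
step 3: m = 0.664000, f(m) = -0.108182 < 0 → root in [0.664000, 0.729000]
Midpoint of [0.664000, 0.729000] = 0.696500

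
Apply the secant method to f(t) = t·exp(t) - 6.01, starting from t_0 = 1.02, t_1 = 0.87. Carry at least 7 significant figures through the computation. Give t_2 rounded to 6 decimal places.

f(t_0) = -3.181341, f(t_1) = -3.933388
t_2 = 0.870000 - (-3.933388)·(0.870000 - 1.020000)/(-3.933388 - (-3.181341)) = 1.654537; f(t_2) = 2.644317

1.654537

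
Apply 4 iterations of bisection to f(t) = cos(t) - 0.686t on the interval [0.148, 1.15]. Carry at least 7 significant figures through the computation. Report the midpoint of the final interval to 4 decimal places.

f(0.148000) = 0.887540, f(1.150000) = -0.380413 (opposite signs)
step 1: m = 0.649000, f(m) = 0.351475 > 0 → root in [0.649000, 1.150000]
step 2: m = 0.899500, f(m) = 0.004945 > 0 → root in [0.899500, 1.150000]
step 3: m = 1.024750, f(m) = -0.183666 < 0 → root in [0.899500, 1.024750]
step 4: m = 0.962125, f(m) = -0.088240 < 0 → root in [0.899500, 0.962125]
Midpoint of [0.899500, 0.962125] = 0.930813

0.9308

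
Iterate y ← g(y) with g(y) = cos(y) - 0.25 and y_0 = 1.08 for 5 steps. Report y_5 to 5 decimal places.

0.55891

y_1 = g(1.080000) = 0.221328
y_2 = g(0.221328) = 0.725607
y_3 = g(0.725607) = 0.498097
y_4 = g(0.498097) = 0.628493
y_5 = g(0.628493) = 0.558914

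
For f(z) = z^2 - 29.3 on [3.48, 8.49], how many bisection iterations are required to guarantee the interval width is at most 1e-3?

13

Initial width b − a = 8.49 − 3.48 = 5.010000.
After n steps the width is (b−a)/2^n; need (b−a)/2^n ≤ 1e-3.
So n ≥ log₂(5.010000/1e-3) = log₂(5010.0000) ≈ 12.2906.
Hence n = 13.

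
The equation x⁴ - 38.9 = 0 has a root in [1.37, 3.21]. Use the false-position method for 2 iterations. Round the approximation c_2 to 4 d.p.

2.3090

False-position update: c = (a·f(b) − b·f(a))/(f(b) − f(a)); replace the endpoint whose sign matches f(c).
f(1.370000) = -35.377246, f(3.210000) = 67.274477
step 1: c = 2.004126, f(c) = -22.767557 < 0 → new bracket [2.004126, 3.210000]
step 2: c = 2.309037, f(c) = -10.473487 < 0 → new bracket [2.309037, 3.210000]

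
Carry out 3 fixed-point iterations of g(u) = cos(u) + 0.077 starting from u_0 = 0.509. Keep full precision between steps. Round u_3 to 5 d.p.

0.86791

u_1 = g(0.509000) = 0.950232
u_2 = g(0.950232) = 0.658494
u_3 = g(0.658494) = 0.867915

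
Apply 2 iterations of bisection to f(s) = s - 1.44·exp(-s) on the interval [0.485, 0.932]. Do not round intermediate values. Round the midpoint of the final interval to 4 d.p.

0.7644

f(0.485000) = -0.401604, f(0.932000) = 0.364978 (opposite signs)
step 1: m = 0.708500, f(m) = -0.000530 < 0 → root in [0.708500, 0.932000]
step 2: m = 0.820250, f(m) = 0.186187 > 0 → root in [0.708500, 0.820250]
Midpoint of [0.708500, 0.820250] = 0.764375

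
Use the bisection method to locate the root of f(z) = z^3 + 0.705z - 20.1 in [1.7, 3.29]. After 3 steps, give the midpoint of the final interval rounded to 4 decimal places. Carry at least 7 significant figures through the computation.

f(1.700000) = -13.988500, f(3.290000) = 17.830739 (opposite signs)
step 1: m = 2.495000, f(m) = -2.809588 < 0 → root in [2.495000, 3.290000]
step 2: m = 2.892500, f(m) = 6.139476 > 0 → root in [2.495000, 2.892500]
step 3: m = 2.693750, f(m) = 1.345722 > 0 → root in [2.495000, 2.693750]
Midpoint of [2.495000, 2.693750] = 2.594375

2.5944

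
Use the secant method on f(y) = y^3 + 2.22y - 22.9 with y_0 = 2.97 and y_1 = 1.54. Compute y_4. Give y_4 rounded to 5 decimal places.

f(y_0) = 9.891473, f(y_1) = -15.828936
y_2 = 1.540000 - (-15.828936)·(1.540000 - 2.970000)/(-15.828936 - (9.891473)) = 2.420055; f(y_2) = -3.354021
y_3 = 2.420055 - (-3.354021)·(2.420055 - 1.540000)/(-3.354021 - (-15.828936)) = 2.656668; f(y_3) = 1.748256
y_4 = 2.656668 - (1.748256)·(2.656668 - 2.420055)/(1.748256 - (-3.354021)) = 2.575594; f(y_4) = -0.096497

2.57559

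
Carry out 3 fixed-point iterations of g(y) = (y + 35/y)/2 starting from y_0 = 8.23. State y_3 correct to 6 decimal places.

5.916086

y_1 = g(8.230000) = 6.241367
y_2 = g(6.241367) = 5.924556
y_3 = g(5.924556) = 5.916086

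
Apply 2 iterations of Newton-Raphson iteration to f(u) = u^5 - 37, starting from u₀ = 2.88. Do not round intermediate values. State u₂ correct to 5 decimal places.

2.14805

f'(u) = 5u⁴
u_0 = 2.880000: f = 161.135566, f' = 343.985357 → u_1 = 2.880000 - (161.135566)/(343.985357) = 2.411563
u_1 = 2.411563: f = 44.562928, f' = 169.108037 → u_2 = 2.411563 - (44.562928)/(169.108037) = 2.148045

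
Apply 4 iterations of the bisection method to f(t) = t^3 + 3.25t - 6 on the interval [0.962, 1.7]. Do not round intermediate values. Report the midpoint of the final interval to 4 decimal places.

1.2618

f(0.962000) = -1.983223, f(1.700000) = 4.438000 (opposite signs)
step 1: m = 1.331000, f(m) = 0.683698 > 0 → root in [0.962000, 1.331000]
step 2: m = 1.146500, f(m) = -0.766844 < 0 → root in [1.146500, 1.331000]
step 3: m = 1.238750, f(m) = -0.073199 < 0 → root in [1.238750, 1.331000]
step 4: m = 1.284875, f(m) = 0.297049 > 0 → root in [1.238750, 1.284875]
Midpoint of [1.238750, 1.284875] = 1.261813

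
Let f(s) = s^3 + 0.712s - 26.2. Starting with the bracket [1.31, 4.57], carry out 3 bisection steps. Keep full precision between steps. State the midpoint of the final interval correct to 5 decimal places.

2.73625

f(1.310000) = -23.019189, f(4.570000) = 72.497833 (opposite signs)
step 1: m = 2.940000, f(m) = 1.305464 > 0 → root in [1.310000, 2.940000]
step 2: m = 2.125000, f(m) = -15.091297 < 0 → root in [2.125000, 2.940000]
step 3: m = 2.532500, f(m) = -8.154529 < 0 → root in [2.532500, 2.940000]
Midpoint of [2.532500, 2.940000] = 2.736250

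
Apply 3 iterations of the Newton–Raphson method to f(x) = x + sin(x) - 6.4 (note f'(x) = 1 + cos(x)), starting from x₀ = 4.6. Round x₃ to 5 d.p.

x_0 = 4.600000: f = -2.793691, f' = 0.887847 → x_1 = 4.600000 - (-2.793691)/(0.887847) = 7.746589
x_1 = 7.746589: f = 2.340828, f' = 1.107186 → x_2 = 7.746589 - (2.340828)/(1.107186) = 5.632376
x_2 = 5.632376: f = -1.373455, f' = 1.795594 → x_3 = 5.632376 - (-1.373455)/(1.795594) = 6.397279

6.39728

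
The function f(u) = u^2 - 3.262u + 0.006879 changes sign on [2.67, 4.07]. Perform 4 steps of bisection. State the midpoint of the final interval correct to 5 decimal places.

f(2.670000) = -1.573761, f(4.070000) = 3.295439 (opposite signs)
step 1: m = 3.370000, f(m) = 0.370839 > 0 → root in [2.670000, 3.370000]
step 2: m = 3.020000, f(m) = -0.723961 < 0 → root in [3.020000, 3.370000]
step 3: m = 3.195000, f(m) = -0.207186 < 0 → root in [3.195000, 3.370000]
step 4: m = 3.282500, f(m) = 0.074170 > 0 → root in [3.195000, 3.282500]
Midpoint of [3.195000, 3.282500] = 3.238750

3.23875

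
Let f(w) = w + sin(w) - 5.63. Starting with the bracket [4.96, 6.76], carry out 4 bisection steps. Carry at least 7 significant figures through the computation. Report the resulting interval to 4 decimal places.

[5.8600, 5.9725]

f(4.960000) = -1.639501, f(6.760000) = 1.588951 (opposite signs)
step 1: m = 5.860000, f(m) = -0.180667 < 0 → root in [5.860000, 6.760000]
step 2: m = 6.310000, f(m) = 0.706811 > 0 → root in [5.860000, 6.310000]
step 3: m = 6.085000, f(m) = 0.258110 > 0 → root in [5.860000, 6.085000]
step 4: m = 5.972500, f(m) = 0.036789 > 0 → root in [5.860000, 5.972500]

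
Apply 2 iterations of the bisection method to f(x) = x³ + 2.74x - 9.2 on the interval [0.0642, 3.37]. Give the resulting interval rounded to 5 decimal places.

f(0.064200) = -9.023827, f(3.370000) = 38.306553 (opposite signs)
step 1: m = 1.717100, f(m) = 0.567607 > 0 → root in [0.064200, 1.717100]
step 2: m = 0.890650, f(m) = -6.053104 < 0 → root in [0.890650, 1.717100]

[0.89065, 1.71710]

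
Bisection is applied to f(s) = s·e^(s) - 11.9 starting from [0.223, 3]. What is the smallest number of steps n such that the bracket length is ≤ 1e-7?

25

Initial width b − a = 3 − 0.223 = 2.777000.
After n steps the width is (b−a)/2^n; need (b−a)/2^n ≤ 1e-7.
So n ≥ log₂(2.777000/1e-7) = log₂(27770000.0000) ≈ 24.7270.
Hence n = 25.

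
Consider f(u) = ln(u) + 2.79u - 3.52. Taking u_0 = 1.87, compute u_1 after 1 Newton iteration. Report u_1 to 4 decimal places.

1.1712

f'(u) = 1/u + 2.79
u_0 = 1.870000: f = 2.323238, f' = 3.324759 → u_1 = 1.870000 - (2.323238)/(3.324759) = 1.171231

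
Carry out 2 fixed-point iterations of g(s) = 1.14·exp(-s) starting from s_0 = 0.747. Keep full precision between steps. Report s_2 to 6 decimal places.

s_1 = g(0.747000) = 0.540116
s_2 = g(0.540116) = 0.664256

0.664256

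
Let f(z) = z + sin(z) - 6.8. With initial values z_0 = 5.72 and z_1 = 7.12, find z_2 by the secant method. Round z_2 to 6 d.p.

f(z_0) = -1.613882, f(z_1) = 1.062513
z_2 = 7.120000 - (1.062513)·(7.120000 - 5.720000)/(1.062513 - (-1.613882)) = 6.564208; f(z_2) = 0.041547

6.564208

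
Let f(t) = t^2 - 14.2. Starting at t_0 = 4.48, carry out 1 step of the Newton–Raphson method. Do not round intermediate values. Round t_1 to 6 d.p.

f'(t) = 2t
t_0 = 4.480000: f = 5.870400, f' = 8.960000 → t_1 = 4.480000 - (5.870400)/(8.960000) = 3.824821

3.824821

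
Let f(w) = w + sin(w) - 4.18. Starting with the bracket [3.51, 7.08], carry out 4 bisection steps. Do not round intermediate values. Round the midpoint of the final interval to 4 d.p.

f(3.510000) = -1.030130, f(7.080000) = 3.615133 (opposite signs)
step 1: m = 5.295000, f(m) = 0.279971 > 0 → root in [3.510000, 5.295000]
step 2: m = 4.402500, f(m) = -0.729867 < 0 → root in [4.402500, 5.295000]
step 3: m = 4.848750, f(m) = -0.321967 < 0 → root in [4.848750, 5.295000]
step 4: m = 5.071875, f(m) = -0.044203 < 0 → root in [5.071875, 5.295000]
Midpoint of [5.071875, 5.295000] = 5.183438

5.1834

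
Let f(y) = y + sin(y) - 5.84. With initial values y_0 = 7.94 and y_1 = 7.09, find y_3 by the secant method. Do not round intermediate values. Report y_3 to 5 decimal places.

6.05652

Secant update: y_(k+1) = y_k − f(y_k)·(y_k − y_(k-1))/(f(y_k) − f(y_(k-1))).
f(y_0) = 3.096303, f(y_1) = 1.972087
y_2 = 7.090000 - (1.972087)·(7.090000 - 7.940000)/(1.972087 - (3.096303)) = 5.598939; f(y_2) = -0.873151
y_3 = 5.598939 - (-0.873151)·(5.598939 - 7.090000)/(-0.873151 - (1.972087)) = 6.056518; f(y_3) = -0.008214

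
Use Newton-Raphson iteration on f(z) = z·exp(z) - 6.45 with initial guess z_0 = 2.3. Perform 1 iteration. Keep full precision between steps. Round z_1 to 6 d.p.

Newton update: z ← z − f(z)/f'(z).
f'(z) = (z + 1)·exp(z)
z_0 = 2.300000: f = 16.490620, f' = 32.914802 → z_1 = 2.300000 - (16.490620)/(32.914802) = 1.798991

1.798991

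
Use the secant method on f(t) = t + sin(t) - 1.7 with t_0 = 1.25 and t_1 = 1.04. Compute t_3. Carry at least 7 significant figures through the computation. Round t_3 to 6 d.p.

0.910766

f(t_0) = 0.498985, f(t_1) = 0.202404
t_2 = 1.040000 - (0.202404)·(1.040000 - 1.250000)/(0.202404 - (0.498985)) = 0.896683; f(t_2) = -0.022056
t_3 = 0.896683 - (-0.022056)·(0.896683 - 1.040000)/(-0.022056 - (0.202404)) = 0.910766; f(t_3) = 0.000739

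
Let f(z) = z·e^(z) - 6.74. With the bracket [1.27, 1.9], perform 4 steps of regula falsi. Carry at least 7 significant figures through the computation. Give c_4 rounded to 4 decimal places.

1.5006

f(1.270000) = -2.217717, f(1.900000) = 5.963199
step 1: c = 1.440783, f(c) = -0.654129 < 0 → new bracket [1.440783, 1.900000]
step 2: c = 1.486177, f(c) = -0.170852 < 0 → new bracket [1.486177, 1.900000]
step 3: c = 1.497703, f(c) = -0.043158 < 0 → new bracket [1.497703, 1.900000]
step 4: c = 1.500594, f(c) = -0.010809 < 0 → new bracket [1.500594, 1.900000]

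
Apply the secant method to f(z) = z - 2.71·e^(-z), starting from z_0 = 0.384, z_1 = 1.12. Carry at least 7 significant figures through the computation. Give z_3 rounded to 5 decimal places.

0.99790

f(z_0) = -1.461866, f(z_1) = 0.235782
z_2 = 1.120000 - (0.235782)·(1.120000 - 0.384000)/(0.235782 - (-1.461866)) = 1.017779; f(z_2) = 0.038394
z_3 = 1.017779 - (0.038394)·(1.017779 - 1.120000)/(0.038394 - (0.235782)) = 0.997896; f(z_3) = -0.001157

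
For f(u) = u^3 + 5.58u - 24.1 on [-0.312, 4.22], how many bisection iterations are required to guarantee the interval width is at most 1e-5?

Initial width b − a = 4.22 − -0.312 = 4.532000.
After n steps the width is (b−a)/2^n; need (b−a)/2^n ≤ 1e-5.
So n ≥ log₂(4.532000/1e-5) = log₂(453200.0000) ≈ 18.7898.
Hence n = 19.

19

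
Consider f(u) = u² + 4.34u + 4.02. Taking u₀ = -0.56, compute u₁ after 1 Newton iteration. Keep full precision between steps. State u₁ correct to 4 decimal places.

f'(u) = 2u + 4.34
u_0 = -0.560000: f = 1.903200, f' = 3.220000 → u_1 = -0.560000 - (1.903200)/(3.220000) = -1.151056

-1.1511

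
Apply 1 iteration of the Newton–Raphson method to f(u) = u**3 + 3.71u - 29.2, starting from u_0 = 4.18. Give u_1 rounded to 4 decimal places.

f'(u) = 3u**2 + 3.71
u_0 = 4.180000: f = 59.342432, f' = 56.127200 → u_1 = 4.180000 - (59.342432)/(56.127200) = 3.122715

3.1227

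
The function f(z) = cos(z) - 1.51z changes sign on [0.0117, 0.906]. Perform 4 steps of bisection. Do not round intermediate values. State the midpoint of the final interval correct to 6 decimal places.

0.542691

f(0.011700) = 0.982265, f(0.906000) = -0.751161 (opposite signs)
step 1: m = 0.458850, f(m) = 0.203699 > 0 → root in [0.458850, 0.906000]
step 2: m = 0.682425, f(m) = -0.254416 < 0 → root in [0.458850, 0.682425]
step 3: m = 0.570638, f(m) = -0.020106 < 0 → root in [0.458850, 0.570638]
step 4: m = 0.514744, f(m) = 0.093156 > 0 → root in [0.514744, 0.570638]
Midpoint of [0.514744, 0.570638] = 0.542691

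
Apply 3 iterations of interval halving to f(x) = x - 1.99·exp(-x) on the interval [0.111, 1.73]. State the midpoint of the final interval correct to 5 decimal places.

0.81931

f(0.111000) = -1.669928, f(1.730000) = 1.377204 (opposite signs)
step 1: m = 0.920500, f(m) = 0.127844 > 0 → root in [0.111000, 0.920500]
step 2: m = 0.515750, f(m) = -0.672385 < 0 → root in [0.515750, 0.920500]
step 3: m = 0.718125, f(m) = -0.252330 < 0 → root in [0.718125, 0.920500]
Midpoint of [0.718125, 0.920500] = 0.819312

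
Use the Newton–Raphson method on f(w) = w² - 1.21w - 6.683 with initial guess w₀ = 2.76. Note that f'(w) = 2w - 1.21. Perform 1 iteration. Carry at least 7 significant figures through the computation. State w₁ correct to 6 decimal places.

w_0 = 2.760000: f = -2.405000, f' = 4.310000 → w_1 = 2.760000 - (-2.405000)/(4.310000) = 3.318005

3.318005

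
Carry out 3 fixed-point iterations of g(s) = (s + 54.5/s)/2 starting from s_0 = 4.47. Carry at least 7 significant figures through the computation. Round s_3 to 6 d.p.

7.382608

s_1 = g(4.470000) = 8.331197
s_2 = g(8.331197) = 7.436437
s_3 = g(7.436437) = 7.382608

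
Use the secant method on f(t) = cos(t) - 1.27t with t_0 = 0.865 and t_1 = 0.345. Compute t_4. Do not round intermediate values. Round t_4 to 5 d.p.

Secant update: t_(k+1) = t_k − f(t_k)·(t_k − t_(k-1))/(f(t_k) − f(t_(k-1))).
f(t_0) = -0.449910, f(t_1) = 0.502925
t_2 = 0.345000 - (0.502925)·(0.345000 - 0.865000)/(0.502925 - (-0.449910)) = 0.619466; f(t_2) = 0.027466
t_3 = 0.619466 - (0.027466)·(0.619466 - 0.345000)/(0.027466 - (0.502925)) = 0.635322; f(t_3) = -0.001978
t_4 = 0.635322 - (-0.001978)·(0.635322 - 0.619466)/(-0.001978 - (0.027466)) = 0.634257; f(t_4) = 0.000006

0.63426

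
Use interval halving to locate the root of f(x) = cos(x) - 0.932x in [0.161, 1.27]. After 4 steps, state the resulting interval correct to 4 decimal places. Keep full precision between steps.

f(0.161000) = 0.837015, f(1.270000) = -0.887359 (opposite signs)
step 1: m = 0.715500, f(m) = 0.087919 > 0 → root in [0.715500, 1.270000]
step 2: m = 0.992750, f(m) = -0.378854 < 0 → root in [0.715500, 0.992750]
step 3: m = 0.854125, f(m) = -0.139166 < 0 → root in [0.715500, 0.854125]
step 4: m = 0.784813, f(m) = -0.023924 < 0 → root in [0.715500, 0.784813]

[0.7155, 0.7848]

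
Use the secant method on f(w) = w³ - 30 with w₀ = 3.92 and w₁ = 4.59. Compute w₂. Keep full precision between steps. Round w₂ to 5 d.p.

3.36446

Secant update: w_(k+1) = w_k − f(w_k)·(w_k − w_(k-1))/(f(w_k) − f(w_(k-1))).
f(w_0) = 30.236288, f(w_1) = 66.702579
w_2 = 4.590000 - (66.702579)·(4.590000 - 3.920000)/(66.702579 - (30.236288)) = 3.364465; f(w_2) = 8.084470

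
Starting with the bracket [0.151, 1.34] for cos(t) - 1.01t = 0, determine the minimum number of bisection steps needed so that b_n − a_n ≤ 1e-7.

24

Initial width b − a = 1.34 − 0.151 = 1.189000.
After n steps the width is (b−a)/2^n; need (b−a)/2^n ≤ 1e-7.
So n ≥ log₂(1.189000/1e-7) = log₂(11890000.0000) ≈ 23.5032.
Hence n = 24.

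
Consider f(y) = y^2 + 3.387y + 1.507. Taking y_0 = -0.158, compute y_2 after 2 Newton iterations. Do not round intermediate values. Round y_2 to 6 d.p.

f'(y) = 2y + 3.387
y_0 = -0.158000: f = 0.996818, f' = 3.071000 → y_1 = -0.158000 - (0.996818)/(3.071000) = -0.482591
y_1 = -0.482591: f = 0.105359, f' = 2.421819 → y_2 = -0.482591 - (0.105359)/(2.421819) = -0.526095

-0.526095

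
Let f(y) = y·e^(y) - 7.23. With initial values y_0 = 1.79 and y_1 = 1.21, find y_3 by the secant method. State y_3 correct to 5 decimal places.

1.55886

f(y_0) = 3.491120, f(y_1) = -3.172284
y_2 = 1.210000 - (-3.172284)·(1.210000 - 1.790000)/(-3.172284 - (3.491120)) = 1.486124; f(y_2) = -0.661437
y_3 = 1.486124 - (-0.661437)·(1.486124 - 1.210000)/(-0.661437 - (-3.172284)) = 1.558864; f(y_3) = 0.179928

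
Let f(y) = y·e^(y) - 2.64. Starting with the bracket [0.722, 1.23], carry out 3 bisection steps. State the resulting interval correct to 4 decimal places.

[0.9760, 1.0395]

f(0.722000) = -1.153730, f(1.230000) = 1.568112 (opposite signs)
step 1: m = 0.976000, f(m) = -0.049872 < 0 → root in [0.976000, 1.230000]
step 2: m = 1.103000, f(m) = 0.683551 > 0 → root in [0.976000, 1.103000]
step 3: m = 1.039500, f(m) = 0.299501 > 0 → root in [0.976000, 1.039500]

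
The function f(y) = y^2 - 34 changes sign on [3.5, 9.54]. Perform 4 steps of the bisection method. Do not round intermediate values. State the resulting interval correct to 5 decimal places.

[5.76500, 6.14250]

f(3.500000) = -21.750000, f(9.540000) = 57.011600 (opposite signs)
step 1: m = 6.520000, f(m) = 8.510400 > 0 → root in [3.500000, 6.520000]
step 2: m = 5.010000, f(m) = -8.899900 < 0 → root in [5.010000, 6.520000]
step 3: m = 5.765000, f(m) = -0.764775 < 0 → root in [5.765000, 6.520000]
step 4: m = 6.142500, f(m) = 3.730306 > 0 → root in [5.765000, 6.142500]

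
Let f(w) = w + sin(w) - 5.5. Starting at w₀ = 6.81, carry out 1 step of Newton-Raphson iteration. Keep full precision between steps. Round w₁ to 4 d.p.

f'(w) = 1 + cos(w)
w_0 = 6.810000: f = 1.812782, f' = 1.864413 → w_1 = 6.810000 - (1.812782)/(1.864413) = 5.837693

5.8377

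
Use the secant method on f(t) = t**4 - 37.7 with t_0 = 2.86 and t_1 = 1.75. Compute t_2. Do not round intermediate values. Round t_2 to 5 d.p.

f(t_0) = 29.205856, f(t_1) = -28.321094
t_2 = 1.750000 - (-28.321094)·(1.750000 - 2.860000)/(-28.321094 - (29.205856)) = 2.296464; f(t_2) = -9.887588

2.29646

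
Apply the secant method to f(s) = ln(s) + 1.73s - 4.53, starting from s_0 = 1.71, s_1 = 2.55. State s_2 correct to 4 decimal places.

2.1793

f(s_0) = -1.035207, f(s_1) = 0.817593
s_2 = 2.550000 - (0.817593)·(2.550000 - 1.710000)/(0.817593 - (-1.035207)) = 2.179329; f(s_2) = 0.019257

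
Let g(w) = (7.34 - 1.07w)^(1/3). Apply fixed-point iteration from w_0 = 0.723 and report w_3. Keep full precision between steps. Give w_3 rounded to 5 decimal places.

w_1 = g(0.723000) = 1.872588
w_2 = g(1.872588) = 1.747488
w_3 = g(1.747488) = 1.761979

1.76198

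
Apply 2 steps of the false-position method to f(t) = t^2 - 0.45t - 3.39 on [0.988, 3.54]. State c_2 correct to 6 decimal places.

False-position update: c = (a·f(b) − b·f(a))/(f(b) − f(a)); replace the endpoint whose sign matches f(c).
f(0.988000) = -2.858456, f(3.540000) = 7.548600
step 1: c = 1.688946, f(c) = -1.297488 < 0 → new bracket [1.688946, 3.540000]
step 2: c = 1.960447, f(c) = -0.428850 < 0 → new bracket [1.960447, 3.540000]

1.960447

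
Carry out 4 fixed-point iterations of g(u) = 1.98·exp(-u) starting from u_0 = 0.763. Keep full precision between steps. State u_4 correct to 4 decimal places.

u_1 = g(0.763000) = 0.923206
u_2 = g(0.923206) = 0.786542
u_3 = g(0.786542) = 0.901725
u_4 = g(0.901725) = 0.803620

0.8036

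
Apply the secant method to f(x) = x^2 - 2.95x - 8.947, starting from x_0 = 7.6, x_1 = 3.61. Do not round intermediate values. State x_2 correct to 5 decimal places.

Secant update: x_(k+1) = x_k − f(x_k)·(x_k − x_(k-1))/(f(x_k) − f(x_(k-1))).
f(x_0) = 26.393000, f(x_1) = -6.564400
x_2 = 3.610000 - (-6.564400)·(3.610000 - 7.600000)/(-6.564400 - (26.393000)) = 4.404722; f(x_2) = -2.539357

4.40472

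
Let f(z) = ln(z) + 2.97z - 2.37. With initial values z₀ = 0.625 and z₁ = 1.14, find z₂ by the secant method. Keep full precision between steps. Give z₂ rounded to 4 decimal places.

f(z_0) = -0.983754, f(z_1) = 1.146828
z_2 = 1.140000 - (1.146828)·(1.140000 - 0.625000)/(1.146828 - (-0.983754)) = 0.862791; f(z_2) = 0.044906

0.8628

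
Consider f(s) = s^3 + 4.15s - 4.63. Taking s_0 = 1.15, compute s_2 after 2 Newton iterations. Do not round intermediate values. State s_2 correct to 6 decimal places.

0.925137

Newton update: s ← s − f(s)/f'(s).
f'(s) = 3s^2 + 4.15
s_0 = 1.150000: f = 1.663375, f' = 8.117500 → s_1 = 1.150000 - (1.663375)/(8.117500) = 0.945088
s_1 = 0.945088: f = 0.136258, f' = 6.829573 → s_2 = 0.945088 - (0.136258)/(6.829573) = 0.925137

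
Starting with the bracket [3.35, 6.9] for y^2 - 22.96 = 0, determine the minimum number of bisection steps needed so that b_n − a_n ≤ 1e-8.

Initial width b − a = 6.9 − 3.35 = 3.550000.
After n steps the width is (b−a)/2^n; need (b−a)/2^n ≤ 1e-8.
So n ≥ log₂(3.550000/1e-8) = log₂(355000000.0000) ≈ 28.4032.
Hence n = 29.

29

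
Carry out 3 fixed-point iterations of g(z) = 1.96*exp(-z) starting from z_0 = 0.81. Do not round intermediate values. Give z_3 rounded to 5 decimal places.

0.86362

z_1 = g(0.810000) = 0.871922
z_2 = g(0.871922) = 0.819568
z_3 = g(0.819568) = 0.863619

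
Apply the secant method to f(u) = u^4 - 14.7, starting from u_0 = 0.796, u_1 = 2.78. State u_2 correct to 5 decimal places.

Secant update: u_(k+1) = u_k − f(u_k)·(u_k − u_(k-1))/(f(u_k) − f(u_(k-1))).
f(u_0) = -14.298531, f(u_1) = 45.028167
u_2 = 2.780000 - (45.028167)·(2.780000 - 0.796000)/(45.028167 - (-14.298531)) = 1.274171; f(u_2) = -12.064213

1.27417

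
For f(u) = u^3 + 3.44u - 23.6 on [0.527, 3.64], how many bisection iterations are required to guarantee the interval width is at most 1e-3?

Initial width b − a = 3.64 − 0.527 = 3.113000.
After n steps the width is (b−a)/2^n; need (b−a)/2^n ≤ 1e-3.
So n ≥ log₂(3.113000/1e-3) = log₂(3113.0000) ≈ 11.6041.
Hence n = 12.

12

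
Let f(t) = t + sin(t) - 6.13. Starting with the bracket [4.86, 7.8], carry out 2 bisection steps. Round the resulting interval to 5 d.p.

[5.59500, 6.33000]

f(4.860000) = -2.259125, f(7.800000) = 2.668543 (opposite signs)
step 1: m = 6.330000, f(m) = 0.246798 > 0 → root in [4.860000, 6.330000]
step 2: m = 5.595000, f(m) = -1.170137 < 0 → root in [5.595000, 6.330000]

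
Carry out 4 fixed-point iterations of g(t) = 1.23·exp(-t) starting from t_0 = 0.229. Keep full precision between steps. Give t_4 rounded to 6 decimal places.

0.566900

t_1 = g(0.229000) = 0.978254
t_2 = g(0.978254) = 0.462439
t_3 = g(0.462439) = 0.774587
t_4 = g(0.774587) = 0.566900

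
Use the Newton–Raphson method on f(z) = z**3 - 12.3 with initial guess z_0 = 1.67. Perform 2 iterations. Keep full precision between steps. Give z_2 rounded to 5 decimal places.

f'(z) = 3z**2
z_0 = 1.670000: f = -7.642537, f' = 8.366700 → z_1 = 1.670000 - (-7.642537)/(8.366700) = 2.583447
z_1 = 2.583447: f = 4.942438, f' = 20.022595 → z_2 = 2.583447 - (4.942438)/(20.022595) = 2.336604

2.33660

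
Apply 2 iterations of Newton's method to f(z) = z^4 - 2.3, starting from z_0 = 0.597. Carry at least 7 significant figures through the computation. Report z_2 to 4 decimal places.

2.3810

Newton update: z ← z − f(z)/f'(z).
f'(z) = 4z^3
z_0 = 0.597000: f = -2.172973, f' = 0.851105 → z_1 = 0.597000 - (-2.172973)/(0.851105) = 3.150120
z_1 = 3.150120: f = 96.171041, f' = 125.037819 → z_2 = 3.150120 - (96.171041)/(125.037819) = 2.380985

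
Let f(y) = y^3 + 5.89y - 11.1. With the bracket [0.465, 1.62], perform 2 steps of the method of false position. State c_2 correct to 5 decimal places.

1.40391

False-position update: c = (a·f(b) − b·f(a))/(f(b) − f(a)); replace the endpoint whose sign matches f(c).
f(0.465000) = -8.260605, f(1.620000) = 2.693328
step 1: c = 1.336011, f(c) = -0.846212 < 0 → new bracket [1.336011, 1.620000]
step 2: c = 1.403906, f(c) = -0.063967 < 0 → new bracket [1.403906, 1.620000]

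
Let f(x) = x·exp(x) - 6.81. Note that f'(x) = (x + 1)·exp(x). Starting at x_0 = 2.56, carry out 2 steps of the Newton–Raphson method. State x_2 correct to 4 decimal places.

x_0 = 2.560000: f = 26.305692, f' = 46.051510 → x_1 = 2.560000 - (26.305692)/(46.051510) = 1.988777
x_1 = 1.988777: f = 7.721178, f' = 21.837768 → x_2 = 1.988777 - (7.721178)/(21.837768) = 1.635207

1.6352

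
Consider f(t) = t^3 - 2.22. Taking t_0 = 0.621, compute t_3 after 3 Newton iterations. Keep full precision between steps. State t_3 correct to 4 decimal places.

Newton update: t ← t − f(t)/f'(t).
f'(t) = 3t^2
t_0 = 0.621000: f = -1.980517, f' = 1.156923 → t_1 = 0.621000 - (-1.980517)/(1.156923) = 2.332883
t_1 = 2.332883: f = 10.476351, f' = 16.327031 → t_2 = 2.332883 - (10.476351)/(16.327031) = 1.691226
t_2 = 1.691226: f = 2.617323, f' = 8.580739 → t_3 = 1.691226 - (2.617323)/(8.580739) = 1.386203

1.3862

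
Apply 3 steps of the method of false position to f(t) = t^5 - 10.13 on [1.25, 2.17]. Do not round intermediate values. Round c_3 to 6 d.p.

f(1.250000) = -7.078242, f(2.170000) = 37.987014
step 1: c = 1.394501, f(c) = -4.856555 < 0 → new bracket [1.394501, 2.170000]
step 2: c = 1.482408, f(c) = -2.971218 < 0 → new bracket [1.482408, 2.170000]
step 3: c = 1.532288, f(c) = -1.683010 < 0 → new bracket [1.532288, 2.170000]

1.532288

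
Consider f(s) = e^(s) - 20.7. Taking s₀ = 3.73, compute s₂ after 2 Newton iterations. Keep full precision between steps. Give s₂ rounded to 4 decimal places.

Newton update: s ← s − f(s)/f'(s).
f'(s) = e^(s)
s_0 = 3.730000: f = 20.979108, f' = 41.679108 → s_1 = 3.730000 - (20.979108)/(41.679108) = 3.226652
s_1 = 3.226652: f = 4.495155, f' = 25.195155 → s_2 = 3.226652 - (4.495155)/(25.195155) = 3.048238

3.0482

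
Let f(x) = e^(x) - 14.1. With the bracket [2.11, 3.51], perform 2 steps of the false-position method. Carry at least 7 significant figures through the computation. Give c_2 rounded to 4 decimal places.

2.5660

f(2.110000) = -5.851759, f(3.510000) = 19.348268
step 1: c = 2.435097, f(c) = -2.683070 < 0 → new bracket [2.435097, 3.510000]
step 2: c = 2.566004, f(c) = -1.086288 < 0 → new bracket [2.566004, 3.510000]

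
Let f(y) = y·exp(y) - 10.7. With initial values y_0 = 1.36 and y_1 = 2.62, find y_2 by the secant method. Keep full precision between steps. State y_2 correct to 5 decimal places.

Secant update: y_(k+1) = y_k − f(y_k)·(y_k − y_(k-1))/(f(y_k) − f(y_(k-1))).
f(y_0) = -5.401177, f(y_1) = 25.287596
y_2 = 2.620000 - (25.287596)·(2.620000 - 1.360000)/(25.287596 - (-5.401177)) = 1.581758; f(y_2) = -3.007122

1.58176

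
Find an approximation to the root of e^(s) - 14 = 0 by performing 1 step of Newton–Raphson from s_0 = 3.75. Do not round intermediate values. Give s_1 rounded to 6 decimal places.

3.079248

Newton update: s ← s − f(s)/f'(s).
f'(s) = e^(s)
s_0 = 3.750000: f = 28.521082, f' = 42.521082 → s_1 = 3.750000 - (28.521082)/(42.521082) = 3.079248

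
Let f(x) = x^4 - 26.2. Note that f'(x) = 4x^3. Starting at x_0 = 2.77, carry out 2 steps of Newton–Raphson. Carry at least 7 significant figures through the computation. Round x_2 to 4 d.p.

2.2717

x_0 = 2.770000: f = 32.673394, f' = 85.015732 → x_1 = 2.770000 - (32.673394)/(85.015732) = 2.385678
x_1 = 2.385678: f = 6.192725, f' = 54.311977 → x_2 = 2.385678 - (6.192725)/(54.311977) = 2.271657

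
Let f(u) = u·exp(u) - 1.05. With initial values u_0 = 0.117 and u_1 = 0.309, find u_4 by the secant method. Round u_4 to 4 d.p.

0.5813

Secant update: u_(k+1) = u_k − f(u_k)·(u_k − u_(k-1))/(f(u_k) − f(u_(k-1))).
f(u_0) = -0.918478, f(u_1) = -0.629123
u_2 = 0.309000 - (-0.629123)·(0.309000 - 0.117000)/(-0.629123 - (-0.918478)) = 0.726451; f(u_2) = 0.452103
u_3 = 0.726451 - (0.452103)·(0.726451 - 0.309000)/(0.452103 - (-0.629123)) = 0.551898; f(u_3) = -0.091603
u_4 = 0.551898 - (-0.091603)·(0.551898 - 0.726451)/(-0.091603 - (0.452103)) = 0.581307; f(u_4) = -0.010406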